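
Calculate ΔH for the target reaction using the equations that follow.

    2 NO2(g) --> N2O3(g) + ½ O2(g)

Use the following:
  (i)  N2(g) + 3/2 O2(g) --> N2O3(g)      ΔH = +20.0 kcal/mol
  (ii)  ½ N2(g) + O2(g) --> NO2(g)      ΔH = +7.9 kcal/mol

ΔH = 4.2 kcal/mol

(i) as written: +20.0 kcal/mol
(ii) reversed and × 2: (-2)·(+7.9) = -15.8 kcal/mol
ΔH = (1)·(+20.0) + (-2)·(+7.9) = 4.2 kcal/mol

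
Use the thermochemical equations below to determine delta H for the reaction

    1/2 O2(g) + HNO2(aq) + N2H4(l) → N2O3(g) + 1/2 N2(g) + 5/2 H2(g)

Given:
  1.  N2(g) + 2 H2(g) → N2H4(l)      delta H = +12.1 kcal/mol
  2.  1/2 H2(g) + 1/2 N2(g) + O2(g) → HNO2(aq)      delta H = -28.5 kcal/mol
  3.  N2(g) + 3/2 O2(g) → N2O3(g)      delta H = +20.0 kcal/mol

eq. 1 reversed (reverse to put N2H4(l) on the reactant side): -12.1 kcal/mol
eq. 2 reversed (reverse to put HNO2(aq) on the reactant side): +28.5 kcal/mol
eq. 3 as written (N2O3(g) already on the product side): +20.0 kcal/mol
Combining the equations, delta H = (-1)·(+12.1) + (-1)·(-28.5) + (1)·(+20.0) = 36.4 kcal/mol

delta H = 36.4 kcal/mol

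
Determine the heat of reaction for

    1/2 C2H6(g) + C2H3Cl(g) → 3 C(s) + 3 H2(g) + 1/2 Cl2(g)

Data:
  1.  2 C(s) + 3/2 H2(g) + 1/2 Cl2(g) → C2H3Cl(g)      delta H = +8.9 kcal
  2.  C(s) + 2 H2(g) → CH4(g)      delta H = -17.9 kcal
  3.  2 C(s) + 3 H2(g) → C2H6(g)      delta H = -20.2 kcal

delta H = 1.2 kcal

eq. 1 reversed: -8.9 kcal
eq. 2: not needed.
eq. 3 reversed and × 1/2: (-1/2)·(-20.2) = +10.1 kcal
delta H = (-1)·(+8.9) + (-1/2)·(-20.2) = 1.2 kcal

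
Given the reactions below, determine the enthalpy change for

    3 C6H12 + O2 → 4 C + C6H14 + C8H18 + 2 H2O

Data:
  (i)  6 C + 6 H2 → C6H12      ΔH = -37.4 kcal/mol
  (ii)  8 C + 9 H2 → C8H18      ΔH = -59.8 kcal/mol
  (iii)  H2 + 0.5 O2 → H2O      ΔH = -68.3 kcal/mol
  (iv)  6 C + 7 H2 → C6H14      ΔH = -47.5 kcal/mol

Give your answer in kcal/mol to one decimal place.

ΔH = -131.7 kcal/mol

(i) reversed and × 3 (reverse to put C6H12 on the reactant side; ×3 to match 3 C6H12 in the target): (-3)·(-37.4) = +112.2 kcal/mol
(ii) as written (C8H18 already on the product side): -59.8 kcal/mol
(iii) × 2 (scale by 2 for the 2 H2O): (2)·(-68.3) = -136.6 kcal/mol
(iv) as written (C6H14 already on the product side): -47.5 kcal/mol
Since enthalpy is a state function, ΔH = (+112.2) + (-59.8) + (-136.6) + (-47.5) = -131.7 kcal/mol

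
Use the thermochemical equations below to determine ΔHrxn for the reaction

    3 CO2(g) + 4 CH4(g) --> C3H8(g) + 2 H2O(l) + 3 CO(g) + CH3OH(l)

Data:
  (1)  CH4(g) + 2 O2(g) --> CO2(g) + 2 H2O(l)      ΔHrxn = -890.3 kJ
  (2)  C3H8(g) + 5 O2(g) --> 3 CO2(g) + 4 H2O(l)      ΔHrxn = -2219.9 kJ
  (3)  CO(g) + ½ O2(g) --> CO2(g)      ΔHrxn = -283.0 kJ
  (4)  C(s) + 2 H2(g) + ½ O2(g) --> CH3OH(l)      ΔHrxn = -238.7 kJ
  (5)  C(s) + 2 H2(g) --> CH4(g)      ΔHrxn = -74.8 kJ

ΔHrxn = 234.1 kJ

(1) × 3: (3)·(-890.3) = -2670.9 kJ
(2) reversed (C3H8(g) must end up as a product): +2219.9 kJ
(3) reversed and × 3 (CO(g) must end up as a product; scale by 3 for the 3 CO(g)): (-3)·(-283.0) = +849.0 kJ
(4) as written (CH3OH(l) already on the product side): -238.7 kJ
(5) reversed: +74.8 kJ
By Hess's law, ΔHrxn = (3)·(-890.3) + (-1)·(-2219.9) + (-3)·(-283.0) + (1)·(-238.7) + (-1)·(-74.8) = 234.1 kJ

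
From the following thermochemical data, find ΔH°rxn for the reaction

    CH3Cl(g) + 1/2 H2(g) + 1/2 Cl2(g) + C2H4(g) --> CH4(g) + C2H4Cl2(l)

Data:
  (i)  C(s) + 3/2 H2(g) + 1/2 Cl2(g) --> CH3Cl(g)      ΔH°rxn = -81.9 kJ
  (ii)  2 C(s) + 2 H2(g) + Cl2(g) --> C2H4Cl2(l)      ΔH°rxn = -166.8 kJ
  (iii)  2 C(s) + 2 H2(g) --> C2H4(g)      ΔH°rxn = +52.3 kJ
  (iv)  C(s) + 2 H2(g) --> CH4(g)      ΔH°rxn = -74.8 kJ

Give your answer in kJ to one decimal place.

ΔH°rxn = -212.0 kJ

(i) reversed (reverse to put CH3Cl(g) on the reactant side): +81.9 kJ
(ii) as written (C2H4Cl2(l) already on the product side): -166.8 kJ
(iii) reversed (reverse to put C2H4(g) on the reactant side): -52.3 kJ
(iv) as written (CH4(g) already on the product side): -74.8 kJ
Combining the equations, ΔH°rxn = (+81.9) + (-166.8) + (-52.3) + (-74.8) = -212.0 kJ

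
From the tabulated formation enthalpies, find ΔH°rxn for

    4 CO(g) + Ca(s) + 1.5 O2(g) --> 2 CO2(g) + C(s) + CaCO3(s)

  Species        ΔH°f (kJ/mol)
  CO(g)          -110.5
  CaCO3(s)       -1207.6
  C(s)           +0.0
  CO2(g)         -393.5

ΔH°rxn = -1552.6 kJ/mol

ΔH°rxn = Σ nΔHf°(products) − Σ nΔHf°(reactants).
Products: 2·(-393.5) + 1·(+0.0) + 1·(-1207.6) = -1994.6
Reactants: 4·(-110.5) + 1·(+0.0) + 3/2·(+0.0) = -442.0
ΔH°rxn = (-1994.6) − (-442.0) = -1552.6 kJ/mol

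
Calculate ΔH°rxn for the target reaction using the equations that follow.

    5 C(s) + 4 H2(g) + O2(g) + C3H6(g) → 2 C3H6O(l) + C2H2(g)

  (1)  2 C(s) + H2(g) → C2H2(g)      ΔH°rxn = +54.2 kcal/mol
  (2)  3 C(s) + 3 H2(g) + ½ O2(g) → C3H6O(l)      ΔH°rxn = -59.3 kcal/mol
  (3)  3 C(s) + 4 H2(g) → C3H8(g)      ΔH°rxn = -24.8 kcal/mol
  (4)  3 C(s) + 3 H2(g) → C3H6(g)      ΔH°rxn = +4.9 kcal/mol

ΔH°rxn = -69.3 kcal/mol

(1) as written (C2H2(g) already on the product side): +54.2 kcal/mol
(2) × 2 (scale by 2 for the 2 C3H6O(l)): (2)·(-59.3) = -118.6 kcal/mol
(3): not needed (C3H8(g) appears nowhere else).
(4) reversed (reverse to put C3H6(g) on the reactant side): -4.9 kcal/mol
Summing the manipulated equations, ΔH°rxn = (+54.2) + (-118.6) + (-4.9) = -69.3 kcal/mol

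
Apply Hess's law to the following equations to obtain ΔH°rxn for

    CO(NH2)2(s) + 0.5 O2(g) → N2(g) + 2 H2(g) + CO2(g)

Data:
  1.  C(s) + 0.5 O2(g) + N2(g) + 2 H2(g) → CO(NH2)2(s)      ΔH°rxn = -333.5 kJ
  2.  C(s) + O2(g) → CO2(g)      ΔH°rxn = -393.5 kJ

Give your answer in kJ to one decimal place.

ΔH°rxn = -60.0 kJ

eq. 1 reversed: +333.5 kJ
eq. 2 as written: -393.5 kJ
Combining the equations, ΔH°rxn = (+333.5) + (-393.5) = -60.0 kJ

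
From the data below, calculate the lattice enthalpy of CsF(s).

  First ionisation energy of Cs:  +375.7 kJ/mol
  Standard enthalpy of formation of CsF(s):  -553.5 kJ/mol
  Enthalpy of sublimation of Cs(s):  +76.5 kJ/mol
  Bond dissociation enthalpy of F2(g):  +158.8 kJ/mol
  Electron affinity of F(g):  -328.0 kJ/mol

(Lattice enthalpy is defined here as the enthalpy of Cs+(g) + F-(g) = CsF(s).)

ΔHf° = 1·ΔHsub + 1·(ΣIE) + 1/2·D(F2) + 1·EA + U
-553.5 = 1·(+76.5) + 1·(+375.7) + 1/2·(+158.8) + 1·(-328.0) + U
U = -553.5 − (+203.6) = -757.1 kJ/mol

U = -757.1 kJ/mol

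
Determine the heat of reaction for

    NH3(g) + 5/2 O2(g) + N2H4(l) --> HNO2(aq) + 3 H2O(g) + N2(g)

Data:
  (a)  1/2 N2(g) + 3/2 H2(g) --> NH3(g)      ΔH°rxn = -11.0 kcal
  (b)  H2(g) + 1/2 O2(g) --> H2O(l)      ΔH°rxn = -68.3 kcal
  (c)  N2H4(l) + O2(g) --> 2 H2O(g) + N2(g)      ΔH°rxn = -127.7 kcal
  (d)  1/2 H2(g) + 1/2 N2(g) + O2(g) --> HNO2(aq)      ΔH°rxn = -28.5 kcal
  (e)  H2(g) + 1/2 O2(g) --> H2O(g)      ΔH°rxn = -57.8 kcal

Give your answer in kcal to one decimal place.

ΔH°rxn = -203.0 kcal

(a) reversed: +11.0 kcal
(b): not needed.
(c) as written: -127.7 kcal
(d) as written: -28.5 kcal
(e) as written: -57.8 kcal
ΔH°rxn = (-1)·(-11.0) + (1)·(-127.7) + (1)·(-28.5) + (1)·(-57.8) = -203.0 kcal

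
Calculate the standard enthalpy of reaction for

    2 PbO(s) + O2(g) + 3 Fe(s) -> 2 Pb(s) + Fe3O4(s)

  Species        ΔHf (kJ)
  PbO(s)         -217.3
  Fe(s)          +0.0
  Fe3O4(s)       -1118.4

ΔHrxn = -683.8 kJ

Products: 2·(+0.0) + 1·(-1118.4) = -1118.4
Reactants: 2·(-217.3) + 1·(+0.0) + 3·(+0.0) = -434.6
ΔHrxn = (-1118.4) − (-434.6) = -683.8 kJ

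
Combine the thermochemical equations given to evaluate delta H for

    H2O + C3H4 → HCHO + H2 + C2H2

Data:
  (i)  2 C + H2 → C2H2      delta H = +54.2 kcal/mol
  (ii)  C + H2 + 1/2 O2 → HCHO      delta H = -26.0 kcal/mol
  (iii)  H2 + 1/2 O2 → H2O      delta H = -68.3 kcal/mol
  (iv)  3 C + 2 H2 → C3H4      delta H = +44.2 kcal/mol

delta H = 52.3 kcal/mol

(i) as written (C2H2 already on the product side): +54.2 kcal/mol
(ii) as written (HCHO already on the product side): -26.0 kcal/mol
(iii) reversed (H2O must end up as a reactant): +68.3 kcal/mol
(iv) reversed (C3H4 must end up as a reactant): -44.2 kcal/mol
Combining the equations, delta H = (1)·(+54.2) + (1)·(-26.0) + (-1)·(-68.3) + (-1)·(+44.2) = 52.3 kcal/mol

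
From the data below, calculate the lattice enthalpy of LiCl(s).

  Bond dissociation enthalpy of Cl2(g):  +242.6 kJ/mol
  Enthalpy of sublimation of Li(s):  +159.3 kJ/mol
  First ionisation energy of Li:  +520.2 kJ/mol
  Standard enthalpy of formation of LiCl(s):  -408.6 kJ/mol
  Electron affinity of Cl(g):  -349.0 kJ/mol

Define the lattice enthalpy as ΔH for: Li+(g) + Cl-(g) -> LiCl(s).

ΔHf° = 1·ΔHsub + 1·(ΣIE) + 1/2·D(Cl2) + 1·EA + U
-408.6 = 1·(+159.3) + 1·(+520.2) + 1/2·(+242.6) + 1·(-349.0) + U
U = -408.6 − (+451.8) = -860.4 kJ/mol

U = -860.4 kJ/mol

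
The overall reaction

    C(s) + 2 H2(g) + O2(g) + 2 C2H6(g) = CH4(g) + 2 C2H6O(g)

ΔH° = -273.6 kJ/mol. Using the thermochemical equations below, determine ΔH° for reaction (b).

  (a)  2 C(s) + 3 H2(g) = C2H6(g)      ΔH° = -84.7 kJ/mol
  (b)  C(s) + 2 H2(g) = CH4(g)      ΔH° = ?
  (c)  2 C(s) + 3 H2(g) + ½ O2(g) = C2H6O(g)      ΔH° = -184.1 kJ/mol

(a) reversed and × 2 (C2H6(g) must end up as a reactant; scale by 2 for the 2 C2H6(g)): (-2)·(-84.7) = +169.4 kJ/mol
(b) as written (CH4(g) already on the product side): contributes x
(c) × 2 (scale by 2 for the 2 C2H6O(g)): (2)·(-184.1) = -368.2 kJ/mol
-273.6 = (+169.4) + (-368.2) + x
x = (-273.6 − (-198.8)) / (1) = -74.8 kJ/mol

ΔH° = -74.8 kJ/mol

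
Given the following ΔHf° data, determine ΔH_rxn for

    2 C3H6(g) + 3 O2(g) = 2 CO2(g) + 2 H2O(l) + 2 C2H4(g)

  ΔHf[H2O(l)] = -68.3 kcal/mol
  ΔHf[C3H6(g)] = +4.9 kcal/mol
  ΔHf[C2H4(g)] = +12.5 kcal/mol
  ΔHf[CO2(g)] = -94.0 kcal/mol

ΔH°rxn = Σ nΔHf°(products) − Σ nΔHf°(reactants).
Products: 2·(-94.0) + 2·(-68.3) + 2·(+12.5) = -299.6
Reactants: 2·(+4.9) + 3·(+0.0) = +9.8
ΔH_rxn = (-299.6) − (+9.8) = -309.4 kcal/mol

ΔH_rxn = -309.4 kcal/mol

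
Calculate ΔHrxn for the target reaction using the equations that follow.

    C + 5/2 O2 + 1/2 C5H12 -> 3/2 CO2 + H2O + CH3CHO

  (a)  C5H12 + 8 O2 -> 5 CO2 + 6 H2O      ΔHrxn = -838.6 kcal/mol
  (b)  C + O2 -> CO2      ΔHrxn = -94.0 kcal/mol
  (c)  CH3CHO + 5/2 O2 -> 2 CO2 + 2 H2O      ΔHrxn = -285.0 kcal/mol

ΔHrxn = -228.3 kcal/mol

(a) × 1/2: (1/2)·(-838.6) = -419.3 kcal/mol
(b) as written: -94.0 kcal/mol
(c) reversed: +285.0 kcal/mol
Since enthalpy is a state function, ΔHrxn = (-419.3) + (-94.0) + (+285.0) = -228.3 kcal/mol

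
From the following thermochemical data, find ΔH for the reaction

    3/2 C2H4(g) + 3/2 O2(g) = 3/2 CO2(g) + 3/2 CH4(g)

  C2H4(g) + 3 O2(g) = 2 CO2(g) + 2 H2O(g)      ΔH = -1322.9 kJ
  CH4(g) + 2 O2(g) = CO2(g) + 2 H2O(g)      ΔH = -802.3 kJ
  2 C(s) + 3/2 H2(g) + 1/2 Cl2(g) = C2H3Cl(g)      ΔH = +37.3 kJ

equation 1 × 3/2 (×3/2 to match 3/2 C2H4(g) in the target): (3/2)·(-1322.9) = -1984.35 kJ
equation 2 reversed and × 3/2 (reverse to put CH4(g) on the product side; ×3/2 to match 3/2 CH4(g) in the target): (-3/2)·(-802.3) = +1203.45 kJ
equation 3: not needed (C2H3Cl(g) appears nowhere else).
ΔH = (-1984.35) + (+1203.45) = -780.9 kJ

ΔH = -780.9 kJ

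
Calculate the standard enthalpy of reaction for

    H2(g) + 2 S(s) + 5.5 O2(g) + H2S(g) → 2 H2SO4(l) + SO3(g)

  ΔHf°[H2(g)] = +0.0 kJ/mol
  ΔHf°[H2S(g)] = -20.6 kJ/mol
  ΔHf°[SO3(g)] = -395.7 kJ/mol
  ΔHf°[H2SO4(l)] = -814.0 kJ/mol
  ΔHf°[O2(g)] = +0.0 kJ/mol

ΔHrxn = -2003.1 kJ/mol

Products: 2·(-814.0) + 1·(-395.7) = -2023.7
Reactants: 1·(+0.0) + 2·(+0.0) + 11/2·(+0.0) + 1·(-20.6) = -20.6
ΔHrxn = (-2023.7) − (-20.6) = -2003.1 kJ/mol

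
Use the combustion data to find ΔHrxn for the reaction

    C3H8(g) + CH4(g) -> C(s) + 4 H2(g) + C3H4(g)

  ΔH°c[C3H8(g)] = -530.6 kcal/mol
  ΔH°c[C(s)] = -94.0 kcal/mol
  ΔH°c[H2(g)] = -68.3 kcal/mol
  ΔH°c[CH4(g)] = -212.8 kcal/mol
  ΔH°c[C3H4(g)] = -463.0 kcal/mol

Using ΔH = Σ nΔHc°(reactants) − Σ nΔHc°(products):
= [1·(-530.6) + 1·(-212.8)] − [1·(-94.0) + 4·(-68.3) + 1·(-463.0)]
= 86.8 kcal/mol

ΔHrxn = 86.8 kcal/mol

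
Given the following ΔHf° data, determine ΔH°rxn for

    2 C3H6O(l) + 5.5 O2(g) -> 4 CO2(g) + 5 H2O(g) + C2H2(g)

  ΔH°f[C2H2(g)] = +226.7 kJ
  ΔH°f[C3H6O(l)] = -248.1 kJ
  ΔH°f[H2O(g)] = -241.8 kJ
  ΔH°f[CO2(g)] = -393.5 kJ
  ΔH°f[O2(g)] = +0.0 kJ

Products: 4·(-393.5) + 5·(-241.8) + 1·(+226.7) = -2556.3
Reactants: 2·(-248.1) + 11/2·(+0.0) = -496.2
ΔH°rxn = (-2556.3) − (-496.2) = -2060.1 kJ

ΔH°rxn = -2060.1 kJ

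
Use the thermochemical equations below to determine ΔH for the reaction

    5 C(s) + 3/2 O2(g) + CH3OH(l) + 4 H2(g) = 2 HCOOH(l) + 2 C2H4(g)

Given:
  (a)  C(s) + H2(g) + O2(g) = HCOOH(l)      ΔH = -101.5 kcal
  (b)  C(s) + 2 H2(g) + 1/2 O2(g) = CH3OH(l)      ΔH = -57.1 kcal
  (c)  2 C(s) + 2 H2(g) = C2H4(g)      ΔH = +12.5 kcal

ΔH = -120.9 kcal

(a) × 2 (scale by 2 for the 2 HCOOH(l)): (2)·(-101.5) = -203.0 kcal
(b) reversed (CH3OH(l) must end up as a reactant): +57.1 kcal
(c) × 2 (scale by 2 for the 2 C2H4(g)): (2)·(+12.5) = +25.0 kcal
ΔH = (2)·(-101.5) + (-1)·(-57.1) + (2)·(+12.5) = -120.9 kcal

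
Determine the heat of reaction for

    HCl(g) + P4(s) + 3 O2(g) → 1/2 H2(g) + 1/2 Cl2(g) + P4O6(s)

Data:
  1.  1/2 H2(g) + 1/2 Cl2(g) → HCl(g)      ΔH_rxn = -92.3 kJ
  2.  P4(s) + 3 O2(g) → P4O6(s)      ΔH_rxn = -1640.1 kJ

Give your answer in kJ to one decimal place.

ΔH_rxn = -1547.8 kJ

eq. 1 reversed: +92.3 kJ
eq. 2 as written: -1640.1 kJ
Since enthalpy is a state function, ΔH_rxn = (-1)·(-92.3) + (1)·(-1640.1) = -1547.8 kJ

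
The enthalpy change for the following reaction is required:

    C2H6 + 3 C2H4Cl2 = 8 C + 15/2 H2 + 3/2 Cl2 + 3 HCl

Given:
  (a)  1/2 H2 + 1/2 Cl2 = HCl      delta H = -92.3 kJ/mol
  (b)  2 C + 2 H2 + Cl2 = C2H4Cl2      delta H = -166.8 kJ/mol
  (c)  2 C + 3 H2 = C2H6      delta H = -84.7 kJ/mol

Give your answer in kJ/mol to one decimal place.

(a) × 3 (×3 to match 3 HCl in the target): (3)·(-92.3) = -276.9 kJ/mol
(b) reversed and × 3 (reverse to put C2H4Cl2 on the reactant side; ×3 to match 3 C2H4Cl2 in the target): (-3)·(-166.8) = +500.4 kJ/mol
(c) reversed (reverse to put C2H6 on the reactant side): +84.7 kJ/mol
Summing the manipulated equations, delta H = (-276.9) + (+500.4) + (+84.7) = 308.2 kJ/mol

delta H = 308.2 kJ/mol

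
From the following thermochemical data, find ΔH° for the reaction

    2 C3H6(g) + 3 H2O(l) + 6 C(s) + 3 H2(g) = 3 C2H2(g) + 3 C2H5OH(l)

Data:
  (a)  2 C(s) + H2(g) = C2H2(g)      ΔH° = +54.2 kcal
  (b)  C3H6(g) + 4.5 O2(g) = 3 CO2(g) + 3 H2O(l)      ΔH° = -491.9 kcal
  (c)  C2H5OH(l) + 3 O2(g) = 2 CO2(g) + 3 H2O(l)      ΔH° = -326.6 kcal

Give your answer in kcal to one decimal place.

(a) × 3 (scale by 3 for the 3 C2H2(g)): (3)·(+54.2) = +162.6 kcal
(b) × 2 (×2 to match 2 C3H6(g) in the target): (2)·(-491.9) = -983.8 kcal
(c) reversed and × 3 (reverse to put C2H5OH(l) on the product side; ×3 to match 3 C2H5OH(l) in the target): (-3)·(-326.6) = +979.8 kcal
Since enthalpy is a state function, ΔH° = (3)·(+54.2) + (2)·(-491.9) + (-3)·(-326.6) = 158.6 kcal

ΔH° = 158.6 kcal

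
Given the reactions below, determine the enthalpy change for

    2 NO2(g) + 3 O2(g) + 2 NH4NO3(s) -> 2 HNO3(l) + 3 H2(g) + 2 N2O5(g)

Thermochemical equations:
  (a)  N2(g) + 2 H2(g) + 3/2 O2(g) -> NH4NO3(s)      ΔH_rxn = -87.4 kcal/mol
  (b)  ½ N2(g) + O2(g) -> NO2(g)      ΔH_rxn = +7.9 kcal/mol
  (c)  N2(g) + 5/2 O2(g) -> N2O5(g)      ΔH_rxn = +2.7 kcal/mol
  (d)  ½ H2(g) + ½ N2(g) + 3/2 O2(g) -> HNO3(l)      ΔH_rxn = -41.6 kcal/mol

ΔH_rxn = 81.2 kcal/mol

(a) reversed and × 2 (reverse to put NH4NO3(s) on the reactant side; ×2 to match 2 NH4NO3(s) in the target): (-2)·(-87.4) = +174.8 kcal/mol
(b) reversed and × 2 (reverse to put NO2(g) on the reactant side; scale by 2 for the 2 NO2(g)): (-2)·(+7.9) = -15.8 kcal/mol
(c) × 2 (×2 to match 2 N2O5(g) in the target): (2)·(+2.7) = +5.4 kcal/mol
(d) × 2 (×2 to match 2 HNO3(l) in the target): (2)·(-41.6) = -83.2 kcal/mol
Combining the equations, ΔH_rxn = (+174.8) + (-15.8) + (+5.4) + (-83.2) = 81.2 kcal/mol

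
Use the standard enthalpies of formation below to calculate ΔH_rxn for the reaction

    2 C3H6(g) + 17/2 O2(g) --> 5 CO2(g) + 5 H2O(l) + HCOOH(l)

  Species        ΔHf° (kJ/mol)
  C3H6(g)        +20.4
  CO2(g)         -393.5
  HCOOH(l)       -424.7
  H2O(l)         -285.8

ΔH_rxn = -3862.0 kJ/mol

Products: 5·(-393.5) + 5·(-285.8) + 1·(-424.7) = -3821.2
Reactants: 2·(+20.4) + 17/2·(+0.0) = +40.8
ΔH_rxn = (-3821.2) − (+40.8) = -3862.0 kJ/mol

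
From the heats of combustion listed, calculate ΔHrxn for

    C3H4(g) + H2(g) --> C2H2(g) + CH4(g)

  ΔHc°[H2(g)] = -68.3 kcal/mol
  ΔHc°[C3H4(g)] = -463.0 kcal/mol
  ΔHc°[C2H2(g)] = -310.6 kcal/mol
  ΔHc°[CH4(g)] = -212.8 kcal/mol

Using ΔH = Σ nΔHc°(reactants) − Σ nΔHc°(products):
= [1·(-463.0) + 1·(-68.3)] − [1·(-310.6) + 1·(-212.8)]
= -7.9 kcal/mol

ΔHrxn = -7.9 kcal/mol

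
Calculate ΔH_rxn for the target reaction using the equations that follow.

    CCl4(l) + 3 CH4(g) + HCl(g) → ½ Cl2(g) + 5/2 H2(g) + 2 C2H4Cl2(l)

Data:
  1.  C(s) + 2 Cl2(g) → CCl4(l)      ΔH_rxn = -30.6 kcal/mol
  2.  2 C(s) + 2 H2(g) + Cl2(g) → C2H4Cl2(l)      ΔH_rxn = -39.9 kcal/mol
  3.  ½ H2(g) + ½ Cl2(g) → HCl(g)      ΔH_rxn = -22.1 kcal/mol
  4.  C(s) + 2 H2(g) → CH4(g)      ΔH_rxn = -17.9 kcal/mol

eq. 1 reversed: +30.6 kcal/mol
eq. 2 × 2: (2)·(-39.9) = -79.8 kcal/mol
eq. 3 reversed: +22.1 kcal/mol
eq. 4 reversed and × 3: (-3)·(-17.9) = +53.7 kcal/mol
Since enthalpy is a state function, ΔH_rxn = (-1)·(-30.6) + (2)·(-39.9) + (-1)·(-22.1) + (-3)·(-17.9) = 26.6 kcal/mol

ΔH_rxn = 26.6 kcal/mol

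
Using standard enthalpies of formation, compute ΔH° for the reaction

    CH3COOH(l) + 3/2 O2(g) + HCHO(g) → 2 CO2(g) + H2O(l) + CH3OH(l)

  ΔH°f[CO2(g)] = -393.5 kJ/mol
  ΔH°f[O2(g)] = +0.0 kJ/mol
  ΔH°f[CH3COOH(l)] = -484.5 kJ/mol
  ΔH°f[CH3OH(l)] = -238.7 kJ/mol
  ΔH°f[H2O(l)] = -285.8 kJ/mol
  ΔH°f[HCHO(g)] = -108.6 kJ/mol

ΔH° = -718.4 kJ/mol

Products: 2·(-393.5) + 1·(-285.8) + 1·(-238.7) = -1311.5
Reactants: 1·(-484.5) + 3/2·(+0.0) + 1·(-108.6) = -593.1
ΔH° = (-1311.5) − (-593.1) = -718.4 kJ/mol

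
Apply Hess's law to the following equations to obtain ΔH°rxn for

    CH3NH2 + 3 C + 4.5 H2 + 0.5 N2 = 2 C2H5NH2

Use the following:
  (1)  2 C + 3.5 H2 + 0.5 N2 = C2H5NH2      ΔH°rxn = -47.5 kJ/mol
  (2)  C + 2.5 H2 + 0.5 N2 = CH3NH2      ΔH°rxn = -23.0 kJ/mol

ΔH°rxn = -72.0 kJ/mol

(1) × 2 (scale by 2 for the 2 C2H5NH2): (2)·(-47.5) = -95.0 kJ/mol
(2) reversed (reverse to put CH3NH2 on the reactant side): +23.0 kJ/mol
ΔH°rxn = (-95.0) + (+23.0) = -72.0 kJ/mol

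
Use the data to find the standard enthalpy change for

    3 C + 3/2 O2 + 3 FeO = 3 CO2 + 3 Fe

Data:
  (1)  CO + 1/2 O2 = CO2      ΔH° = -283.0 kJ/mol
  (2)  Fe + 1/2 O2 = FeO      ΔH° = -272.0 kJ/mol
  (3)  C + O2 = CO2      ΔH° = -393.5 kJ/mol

ΔH° = -364.5 kJ/mol

(1): not needed.
(2) reversed and × 3: (-3)·(-272.0) = +816.0 kJ/mol
(3) × 3: (3)·(-393.5) = -1180.5 kJ/mol
Combining the equations, ΔH° = (-3)·(-272.0) + (3)·(-393.5) = -364.5 kJ/mol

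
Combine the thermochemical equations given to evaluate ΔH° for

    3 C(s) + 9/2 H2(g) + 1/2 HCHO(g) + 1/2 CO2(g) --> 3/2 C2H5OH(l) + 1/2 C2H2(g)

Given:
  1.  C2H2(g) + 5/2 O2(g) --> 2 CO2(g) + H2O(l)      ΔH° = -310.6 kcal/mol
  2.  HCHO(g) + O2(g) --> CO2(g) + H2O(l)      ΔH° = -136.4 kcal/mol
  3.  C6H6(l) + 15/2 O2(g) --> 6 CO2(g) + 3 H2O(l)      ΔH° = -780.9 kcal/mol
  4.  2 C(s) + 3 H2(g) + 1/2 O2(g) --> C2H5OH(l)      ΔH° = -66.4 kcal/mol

ΔH° = -12.5 kcal/mol

eq. 1 reversed and × 1/2: (-1/2)·(-310.6) = +155.3 kcal/mol
eq. 2 × 1/2: (1/2)·(-136.4) = -68.2 kcal/mol
eq. 3: not needed.
eq. 4 × 3/2: (3/2)·(-66.4) = -99.6 kcal/mol
ΔH° = (-1/2)·(-310.6) + (1/2)·(-136.4) + (3/2)·(-66.4) = -12.5 kcal/mol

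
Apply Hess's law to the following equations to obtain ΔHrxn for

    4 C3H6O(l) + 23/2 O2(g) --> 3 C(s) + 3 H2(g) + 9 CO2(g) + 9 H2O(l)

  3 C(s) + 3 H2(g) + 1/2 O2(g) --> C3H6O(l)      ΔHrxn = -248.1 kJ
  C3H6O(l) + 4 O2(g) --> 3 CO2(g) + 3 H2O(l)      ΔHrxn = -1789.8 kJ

ΔHrxn = -5121.3 kJ

equation 1 reversed: +248.1 kJ
equation 2 × 3: (3)·(-1789.8) = -5369.4 kJ
Combining the equations, ΔHrxn = (+248.1) + (-5369.4) = -5121.3 kJ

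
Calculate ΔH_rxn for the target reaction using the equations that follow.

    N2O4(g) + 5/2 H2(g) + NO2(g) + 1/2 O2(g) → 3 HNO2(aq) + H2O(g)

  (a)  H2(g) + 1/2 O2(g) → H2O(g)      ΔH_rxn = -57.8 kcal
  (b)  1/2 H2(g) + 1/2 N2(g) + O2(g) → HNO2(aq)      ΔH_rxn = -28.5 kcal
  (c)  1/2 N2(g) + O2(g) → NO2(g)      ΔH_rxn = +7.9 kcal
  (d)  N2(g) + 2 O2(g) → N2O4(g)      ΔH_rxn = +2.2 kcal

ΔH_rxn = -153.4 kcal

(a) as written: -57.8 kcal
(b) × 3: (3)·(-28.5) = -85.5 kcal
(c) reversed: -7.9 kcal
(d) reversed: -2.2 kcal
ΔH_rxn = (-57.8) + (-85.5) + (-7.9) + (-2.2) = -153.4 kcal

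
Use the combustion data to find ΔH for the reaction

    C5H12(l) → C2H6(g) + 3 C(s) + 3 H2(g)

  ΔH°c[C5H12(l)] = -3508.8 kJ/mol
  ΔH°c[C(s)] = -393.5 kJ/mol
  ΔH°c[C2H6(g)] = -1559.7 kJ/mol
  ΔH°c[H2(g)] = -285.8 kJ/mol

Using ΔH = Σ nΔHc°(reactants) − Σ nΔHc°(products):
= [1·(-3508.8)] − [1·(-1559.7) + 3·(-393.5) + 3·(-285.8)]
= 88.8 kJ/mol

ΔH = 88.8 kJ/mol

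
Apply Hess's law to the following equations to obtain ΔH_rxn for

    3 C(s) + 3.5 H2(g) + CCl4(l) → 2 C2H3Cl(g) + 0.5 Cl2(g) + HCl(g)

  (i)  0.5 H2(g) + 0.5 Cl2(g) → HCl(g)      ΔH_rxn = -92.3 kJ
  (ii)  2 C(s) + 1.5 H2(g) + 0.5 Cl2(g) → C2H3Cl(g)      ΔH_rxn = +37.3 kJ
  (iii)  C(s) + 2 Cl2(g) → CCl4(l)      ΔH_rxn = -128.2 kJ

ΔH_rxn = 110.5 kJ

(i) as written: -92.3 kJ
(ii) × 2: (2)·(+37.3) = +74.6 kJ
(iii) reversed: +128.2 kJ
Summing the manipulated equations, ΔH_rxn = (-92.3) + (+74.6) + (+128.2) = 110.5 kJ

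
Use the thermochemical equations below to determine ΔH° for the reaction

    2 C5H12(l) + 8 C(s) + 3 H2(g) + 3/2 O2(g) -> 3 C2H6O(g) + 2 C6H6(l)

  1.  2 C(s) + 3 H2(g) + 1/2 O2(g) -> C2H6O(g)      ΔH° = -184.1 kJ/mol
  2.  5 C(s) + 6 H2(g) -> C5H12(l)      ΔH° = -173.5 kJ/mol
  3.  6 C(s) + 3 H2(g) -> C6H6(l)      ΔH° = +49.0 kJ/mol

ΔH° = -107.3 kJ/mol

eq. 1 × 3 (×3 to match 3 C2H6O(g) in the target): (3)·(-184.1) = -552.3 kJ/mol
eq. 2 reversed and × 2 (reverse to put C5H12(l) on the reactant side; scale by 2 for the 2 C5H12(l)): (-2)·(-173.5) = +347.0 kJ/mol
eq. 3 × 2 (scale by 2 for the 2 C6H6(l)): (2)·(+49.0) = +98.0 kJ/mol
Since enthalpy is a state function, ΔH° = (-552.3) + (+347.0) + (+98.0) = -107.3 kJ/mol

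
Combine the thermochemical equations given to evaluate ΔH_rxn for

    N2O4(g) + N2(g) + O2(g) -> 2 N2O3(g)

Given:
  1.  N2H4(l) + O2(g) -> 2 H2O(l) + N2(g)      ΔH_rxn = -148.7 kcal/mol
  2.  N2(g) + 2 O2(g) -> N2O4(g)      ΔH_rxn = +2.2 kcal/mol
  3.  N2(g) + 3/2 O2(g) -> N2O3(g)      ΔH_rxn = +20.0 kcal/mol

ΔH_rxn = 37.8 kcal/mol

eq. 1: not needed.
eq. 2 reversed: -2.2 kcal/mol
eq. 3 × 2: (2)·(+20.0) = +40.0 kcal/mol
ΔH_rxn = (-1)·(+2.2) + (2)·(+20.0) = 37.8 kcal/mol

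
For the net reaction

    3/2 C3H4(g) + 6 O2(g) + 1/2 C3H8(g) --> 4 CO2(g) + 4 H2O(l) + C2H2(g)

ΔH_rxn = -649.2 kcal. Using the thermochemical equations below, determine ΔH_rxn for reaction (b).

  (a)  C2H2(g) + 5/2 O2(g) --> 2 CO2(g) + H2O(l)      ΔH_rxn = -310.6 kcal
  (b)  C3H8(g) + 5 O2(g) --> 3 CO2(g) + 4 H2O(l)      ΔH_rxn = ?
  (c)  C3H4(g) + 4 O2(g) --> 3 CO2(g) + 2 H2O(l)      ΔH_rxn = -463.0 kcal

(a) reversed: +310.6 kcal
(b) × 1/2: contributes 1/2·x
(c) × 3/2: (3/2)·(-463.0) = -694.5 kcal
-649.2 = (+310.6) + (-694.5) + 1/2·x
x = (-649.2 − (-383.9)) / (1/2) = -530.6 kcal

ΔH_rxn = -530.6 kcal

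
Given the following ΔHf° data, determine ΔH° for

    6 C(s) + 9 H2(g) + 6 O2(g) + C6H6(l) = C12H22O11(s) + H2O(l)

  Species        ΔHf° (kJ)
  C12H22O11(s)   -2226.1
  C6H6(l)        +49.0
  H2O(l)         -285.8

Products: 1·(-2226.1) + 1·(-285.8) = -2511.9
Reactants: 6·(+0.0) + 9·(+0.0) + 6·(+0.0) + 1·(+49.0) = +49.0
ΔH° = (-2511.9) − (+49.0) = -2560.9 kJ

ΔH° = -2560.9 kJ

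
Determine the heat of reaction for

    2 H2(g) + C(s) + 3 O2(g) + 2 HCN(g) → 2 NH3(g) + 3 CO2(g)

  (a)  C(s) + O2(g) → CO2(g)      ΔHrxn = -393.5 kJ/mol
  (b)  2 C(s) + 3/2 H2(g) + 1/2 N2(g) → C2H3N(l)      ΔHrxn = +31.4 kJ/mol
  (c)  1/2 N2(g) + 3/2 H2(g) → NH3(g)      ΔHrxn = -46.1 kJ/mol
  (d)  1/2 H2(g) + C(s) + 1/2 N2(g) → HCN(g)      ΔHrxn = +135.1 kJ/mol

ΔHrxn = -1542.9 kJ/mol

(a) × 3 (×3 to match 3 CO2(g) in the target): (3)·(-393.5) = -1180.5 kJ/mol
(b): not needed (C2H3N(l) appears nowhere else).
(c) × 2 (scale by 2 for the 2 NH3(g)): (2)·(-46.1) = -92.2 kJ/mol
(d) reversed and × 2 (reverse to put HCN(g) on the reactant side; scale by 2 for the 2 HCN(g)): (-2)·(+135.1) = -270.2 kJ/mol
ΔHrxn = (-1180.5) + (-92.2) + (-270.2) = -1542.9 kJ/mol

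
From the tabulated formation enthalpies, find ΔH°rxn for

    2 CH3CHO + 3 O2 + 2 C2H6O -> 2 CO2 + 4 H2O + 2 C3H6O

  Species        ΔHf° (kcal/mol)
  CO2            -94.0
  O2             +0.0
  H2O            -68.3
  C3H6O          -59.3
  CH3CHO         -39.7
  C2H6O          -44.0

ΔH°rxn = -412.4 kcal/mol

Products: 2·(-94.0) + 4·(-68.3) + 2·(-59.3) = -579.8
Reactants: 2·(-39.7) + 3·(+0.0) + 2·(-44.0) = -167.4
ΔH°rxn = (-579.8) − (-167.4) = -412.4 kcal/mol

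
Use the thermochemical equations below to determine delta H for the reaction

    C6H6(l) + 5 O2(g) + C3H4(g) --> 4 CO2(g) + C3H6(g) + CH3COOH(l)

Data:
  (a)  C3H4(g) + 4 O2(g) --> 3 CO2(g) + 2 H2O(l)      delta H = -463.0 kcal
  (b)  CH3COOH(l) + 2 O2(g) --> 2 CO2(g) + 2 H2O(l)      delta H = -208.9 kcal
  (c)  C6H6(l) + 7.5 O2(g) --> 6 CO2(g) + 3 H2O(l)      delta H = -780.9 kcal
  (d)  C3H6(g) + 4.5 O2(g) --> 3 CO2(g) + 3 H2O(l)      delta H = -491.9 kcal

delta H = -543.1 kcal

(a) as written (C3H4(g) already on the reactant side): -463.0 kcal
(b) reversed (reverse to put CH3COOH(l) on the product side): +208.9 kcal
(c) as written (C6H6(l) already on the reactant side): -780.9 kcal
(d) reversed (C3H6(g) must end up as a product): +491.9 kcal
delta H = (-463.0) + (+208.9) + (-780.9) + (+491.9) = -543.1 kcal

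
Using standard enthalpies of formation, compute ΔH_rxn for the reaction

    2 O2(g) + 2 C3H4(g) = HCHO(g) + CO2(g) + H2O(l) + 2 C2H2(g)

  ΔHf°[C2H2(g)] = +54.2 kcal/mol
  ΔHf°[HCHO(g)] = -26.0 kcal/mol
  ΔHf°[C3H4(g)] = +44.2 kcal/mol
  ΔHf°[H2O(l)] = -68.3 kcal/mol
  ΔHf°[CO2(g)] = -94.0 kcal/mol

ΔH_rxn = -168.3 kcal/mol

Products: 1·(-26.0) + 1·(-94.0) + 1·(-68.3) + 2·(+54.2) = -79.9
Reactants: 2·(+0.0) + 2·(+44.2) = +88.4
ΔH_rxn = (-79.9) − (+88.4) = -168.3 kcal/mol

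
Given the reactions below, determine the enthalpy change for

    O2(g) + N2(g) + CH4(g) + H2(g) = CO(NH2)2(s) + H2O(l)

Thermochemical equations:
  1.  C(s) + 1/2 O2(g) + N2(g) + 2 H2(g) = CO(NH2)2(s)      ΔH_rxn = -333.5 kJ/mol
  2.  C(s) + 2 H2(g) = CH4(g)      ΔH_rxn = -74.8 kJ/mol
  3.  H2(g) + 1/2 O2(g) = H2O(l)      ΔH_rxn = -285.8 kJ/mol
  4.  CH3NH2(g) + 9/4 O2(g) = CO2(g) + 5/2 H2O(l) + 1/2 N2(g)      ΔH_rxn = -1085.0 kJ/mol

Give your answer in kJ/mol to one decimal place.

eq. 1 as written: -333.5 kJ/mol
eq. 2 reversed: +74.8 kJ/mol
eq. 3 as written: -285.8 kJ/mol
eq. 4: not needed.
By Hess's law, ΔH_rxn = (-333.5) + (+74.8) + (-285.8) = -544.5 kJ/mol

ΔH_rxn = -544.5 kJ/mol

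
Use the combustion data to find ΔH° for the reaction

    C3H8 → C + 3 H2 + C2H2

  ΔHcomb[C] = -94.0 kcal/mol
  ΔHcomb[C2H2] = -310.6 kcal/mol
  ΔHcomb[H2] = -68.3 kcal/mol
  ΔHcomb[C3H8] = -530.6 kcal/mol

ΔH° = 78.9 kcal/mol

With combustion enthalpies, reactants minus products:
= [1·(-530.6)] − [1·(-94.0) + 3·(-68.3) + 1·(-310.6)]
= 78.9 kcal/mol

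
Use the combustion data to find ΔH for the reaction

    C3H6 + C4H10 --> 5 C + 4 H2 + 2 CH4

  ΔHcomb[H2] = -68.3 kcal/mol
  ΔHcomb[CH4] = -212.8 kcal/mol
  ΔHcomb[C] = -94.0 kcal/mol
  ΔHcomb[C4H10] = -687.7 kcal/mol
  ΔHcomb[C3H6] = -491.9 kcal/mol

Using ΔH = Σ nΔHc°(reactants) − Σ nΔHc°(products):
= [1·(-491.9) + 1·(-687.7)] − [5·(-94.0) + 4·(-68.3) + 2·(-212.8)]
= -10.8 kcal/mol

ΔH = -10.8 kcal/mol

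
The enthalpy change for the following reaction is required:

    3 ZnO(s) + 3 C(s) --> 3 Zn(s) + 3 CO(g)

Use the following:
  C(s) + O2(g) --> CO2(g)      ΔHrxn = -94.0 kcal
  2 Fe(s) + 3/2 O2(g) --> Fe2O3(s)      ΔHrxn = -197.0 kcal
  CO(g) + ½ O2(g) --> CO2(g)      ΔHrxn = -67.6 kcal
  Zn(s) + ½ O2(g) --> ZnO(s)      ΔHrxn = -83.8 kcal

ΔHrxn = 172.2 kcal

equation 1 × 3: (3)·(-94.0) = -282.0 kcal
equation 2: not needed.
equation 3 reversed and × 3: (-3)·(-67.6) = +202.8 kcal
equation 4 reversed and × 3: (-3)·(-83.8) = +251.4 kcal
Combining the equations, ΔHrxn = (3)·(-94.0) + (-3)·(-67.6) + (-3)·(-83.8) = 172.2 kcal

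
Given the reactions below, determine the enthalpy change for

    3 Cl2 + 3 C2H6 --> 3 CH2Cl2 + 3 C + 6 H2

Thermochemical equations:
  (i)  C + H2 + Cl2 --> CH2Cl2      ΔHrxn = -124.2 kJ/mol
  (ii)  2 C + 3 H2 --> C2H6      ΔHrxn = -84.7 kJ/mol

(i) × 3 (×3 to match 3 CH2Cl2 in the target): (3)·(-124.2) = -372.6 kJ/mol
(ii) reversed and × 3 (reverse to put C2H6 on the reactant side; ×3 to match 3 C2H6 in the target): (-3)·(-84.7) = +254.1 kJ/mol
By Hess's law, ΔHrxn = (3)·(-124.2) + (-3)·(-84.7) = -118.5 kJ/mol

ΔHrxn = -118.5 kJ/mol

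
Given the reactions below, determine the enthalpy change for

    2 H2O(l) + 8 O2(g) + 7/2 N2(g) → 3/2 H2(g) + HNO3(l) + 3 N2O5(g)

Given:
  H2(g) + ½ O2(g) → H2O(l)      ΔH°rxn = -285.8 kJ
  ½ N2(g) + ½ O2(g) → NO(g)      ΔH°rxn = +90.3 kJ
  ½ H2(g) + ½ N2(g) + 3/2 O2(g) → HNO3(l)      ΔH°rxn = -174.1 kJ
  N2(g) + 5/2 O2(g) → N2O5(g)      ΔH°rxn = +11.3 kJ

ΔH°rxn = 431.4 kJ

equation 1 reversed and × 2 (reverse to put H2O(l) on the reactant side; scale by 2 for the 2 H2O(l)): (-2)·(-285.8) = +571.6 kJ
equation 2: not needed (NO(g) appears nowhere else).
equation 3 as written (HNO3(l) already on the product side): -174.1 kJ
equation 4 × 3 (×3 to match 3 N2O5(g) in the target): (3)·(+11.3) = +33.9 kJ
ΔH°rxn = (+571.6) + (-174.1) + (+33.9) = 431.4 kJ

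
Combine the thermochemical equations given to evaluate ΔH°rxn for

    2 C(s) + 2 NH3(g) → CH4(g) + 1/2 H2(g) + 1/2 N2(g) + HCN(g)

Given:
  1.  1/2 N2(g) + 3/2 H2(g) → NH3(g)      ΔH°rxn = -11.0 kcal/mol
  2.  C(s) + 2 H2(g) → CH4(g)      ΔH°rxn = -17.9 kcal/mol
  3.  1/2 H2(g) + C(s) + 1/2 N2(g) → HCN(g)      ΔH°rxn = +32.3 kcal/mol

eq. 1 reversed and × 2: (-2)·(-11.0) = +22.0 kcal/mol
eq. 2 as written: -17.9 kcal/mol
eq. 3 as written: +32.3 kcal/mol
ΔH°rxn = (-2)·(-11.0) + (1)·(-17.9) + (1)·(+32.3) = 36.4 kcal/mol

ΔH°rxn = 36.4 kcal/mol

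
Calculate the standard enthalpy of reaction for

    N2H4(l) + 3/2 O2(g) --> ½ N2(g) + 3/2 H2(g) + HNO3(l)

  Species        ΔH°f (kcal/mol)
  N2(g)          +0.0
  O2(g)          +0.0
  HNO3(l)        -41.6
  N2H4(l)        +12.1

Products: 1/2·(+0.0) + 3/2·(+0.0) + 1·(-41.6) = -41.6
Reactants: 1·(+12.1) + 3/2·(+0.0) = +12.1
ΔHrxn = (-41.6) − (+12.1) = -53.7 kcal/mol

ΔHrxn = -53.7 kcal/mol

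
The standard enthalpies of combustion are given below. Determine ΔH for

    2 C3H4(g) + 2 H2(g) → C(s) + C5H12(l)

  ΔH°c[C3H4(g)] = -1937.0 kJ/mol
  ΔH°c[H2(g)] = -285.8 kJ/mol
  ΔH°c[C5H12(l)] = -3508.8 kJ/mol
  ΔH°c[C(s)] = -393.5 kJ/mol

ΔH = -543.3 kJ/mol

With combustion enthalpies, reactants minus products:
= [2·(-1937.0) + 2·(-285.8)] − [1·(-393.5) + 1·(-3508.8)]
= -543.3 kJ/mol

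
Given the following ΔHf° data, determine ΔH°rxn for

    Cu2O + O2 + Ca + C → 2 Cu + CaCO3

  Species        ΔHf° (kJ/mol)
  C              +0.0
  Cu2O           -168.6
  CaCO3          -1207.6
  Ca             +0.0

Products: 2·(+0.0) + 1·(-1207.6) = -1207.6
Reactants: 1·(-168.6) + 1·(+0.0) + 1·(+0.0) + 1·(+0.0) = -168.6
ΔH°rxn = (-1207.6) − (-168.6) = -1039.0 kJ/mol

ΔH°rxn = -1039.0 kJ/mol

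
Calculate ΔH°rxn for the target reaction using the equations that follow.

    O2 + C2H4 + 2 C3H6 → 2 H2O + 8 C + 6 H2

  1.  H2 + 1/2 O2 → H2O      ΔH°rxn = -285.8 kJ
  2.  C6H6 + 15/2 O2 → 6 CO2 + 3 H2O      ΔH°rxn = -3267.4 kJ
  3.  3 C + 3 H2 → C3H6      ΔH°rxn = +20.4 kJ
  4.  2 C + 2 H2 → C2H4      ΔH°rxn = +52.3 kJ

ΔH°rxn = -664.7 kJ

eq. 1 × 2: (2)·(-285.8) = -571.6 kJ
eq. 2: not needed.
eq. 3 reversed and × 2: (-2)·(+20.4) = -40.8 kJ
eq. 4 reversed: -52.3 kJ
ΔH°rxn = (-571.6) + (-40.8) + (-52.3) = -664.7 kJ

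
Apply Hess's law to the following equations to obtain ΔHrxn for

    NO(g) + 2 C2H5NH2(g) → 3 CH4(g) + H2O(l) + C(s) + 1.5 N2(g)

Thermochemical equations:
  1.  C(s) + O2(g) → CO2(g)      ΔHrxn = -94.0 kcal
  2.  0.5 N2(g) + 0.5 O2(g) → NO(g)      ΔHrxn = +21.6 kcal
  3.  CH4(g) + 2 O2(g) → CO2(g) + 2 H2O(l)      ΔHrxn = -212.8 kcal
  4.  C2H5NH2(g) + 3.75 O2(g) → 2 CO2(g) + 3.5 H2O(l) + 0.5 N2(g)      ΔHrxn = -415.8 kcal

eq. 1 reversed (C(s) must end up as a product): +94.0 kcal
eq. 2 reversed (NO(g) must end up as a reactant): -21.6 kcal
eq. 3 reversed and × 3 (CH4(g) must end up as a product; ×3 to match 3 CH4(g) in the target): (-3)·(-212.8) = +638.4 kcal
eq. 4 × 2 (×2 to match 2 C2H5NH2(g) in the target): (2)·(-415.8) = -831.6 kcal
ΔHrxn = (+94.0) + (-21.6) + (+638.4) + (-831.6) = -120.8 kcal

ΔHrxn = -120.8 kcal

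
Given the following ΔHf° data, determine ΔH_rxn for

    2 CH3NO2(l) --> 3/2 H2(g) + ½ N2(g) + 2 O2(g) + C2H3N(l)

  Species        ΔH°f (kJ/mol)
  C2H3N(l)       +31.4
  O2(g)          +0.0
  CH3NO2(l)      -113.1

ΔH_rxn = 257.6 kJ/mol

ΔH°rxn = Σ nΔHf°(products) − Σ nΔHf°(reactants).
Products: 3/2·(+0.0) + 1/2·(+0.0) + 2·(+0.0) + 1·(+31.4) = +31.4
Reactants: 2·(-113.1) = -226.2
ΔH_rxn = (+31.4) − (-226.2) = 257.6 kJ/mol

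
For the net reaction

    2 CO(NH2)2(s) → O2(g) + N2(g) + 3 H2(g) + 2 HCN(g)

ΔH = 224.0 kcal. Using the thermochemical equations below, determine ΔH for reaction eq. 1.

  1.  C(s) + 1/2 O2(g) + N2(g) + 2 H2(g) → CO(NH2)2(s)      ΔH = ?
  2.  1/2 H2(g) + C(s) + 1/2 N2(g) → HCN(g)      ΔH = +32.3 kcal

ΔH = -79.7 kcal

eq. 1 reversed and × 2 (CO(NH2)2(s) must end up as a reactant; ×2 to match 2 CO(NH2)2(s) in the target): contributes −2·x
eq. 2 × 2 (×2 to match 2 HCN(g) in the target): (2)·(+32.3) = +64.6 kcal
+224.0 = (+64.6) − 2·x
x = (+224.0 − (+64.6)) / (-2) = -79.7 kcal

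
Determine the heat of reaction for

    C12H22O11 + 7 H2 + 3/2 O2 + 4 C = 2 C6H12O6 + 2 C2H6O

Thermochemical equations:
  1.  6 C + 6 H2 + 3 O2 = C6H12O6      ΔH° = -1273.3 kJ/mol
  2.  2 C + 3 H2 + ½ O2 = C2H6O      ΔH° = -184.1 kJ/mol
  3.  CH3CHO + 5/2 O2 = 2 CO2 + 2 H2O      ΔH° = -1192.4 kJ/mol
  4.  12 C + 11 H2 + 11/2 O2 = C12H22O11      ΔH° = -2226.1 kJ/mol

eq. 1 × 2 (×2 to match 2 C6H12O6 in the target): (2)·(-1273.3) = -2546.6 kJ/mol
eq. 2 × 2 (scale by 2 for the 2 C2H6O): (2)·(-184.1) = -368.2 kJ/mol
eq. 3: not needed (CH3CHO appears nowhere else).
eq. 4 reversed (C12H22O11 must end up as a reactant): +2226.1 kJ/mol
ΔH° = (2)·(-1273.3) + (2)·(-184.1) + (-1)·(-2226.1) = -688.7 kJ/mol

ΔH° = -688.7 kJ/mol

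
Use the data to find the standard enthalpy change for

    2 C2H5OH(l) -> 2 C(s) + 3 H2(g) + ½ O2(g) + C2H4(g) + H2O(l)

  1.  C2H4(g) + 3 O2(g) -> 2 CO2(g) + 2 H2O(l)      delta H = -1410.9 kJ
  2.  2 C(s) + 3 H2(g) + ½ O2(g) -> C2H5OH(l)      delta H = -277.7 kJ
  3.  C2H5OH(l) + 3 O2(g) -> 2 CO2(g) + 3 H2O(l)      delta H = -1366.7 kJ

eq. 1 reversed (reverse to put C2H4(g) on the product side): +1410.9 kJ
eq. 2 reversed (C(s) must end up as a product): +277.7 kJ
eq. 3 as written: -1366.7 kJ
delta H = (+1410.9) + (+277.7) + (-1366.7) = 321.9 kJ

delta H = 321.9 kJ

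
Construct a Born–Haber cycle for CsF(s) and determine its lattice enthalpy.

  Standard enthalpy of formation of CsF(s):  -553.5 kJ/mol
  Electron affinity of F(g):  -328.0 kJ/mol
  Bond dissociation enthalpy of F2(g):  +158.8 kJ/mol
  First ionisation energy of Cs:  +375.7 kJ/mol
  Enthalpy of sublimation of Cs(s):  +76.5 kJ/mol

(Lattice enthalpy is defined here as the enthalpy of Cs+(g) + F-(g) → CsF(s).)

ΔHf° = 1·ΔHsub + 1·(ΣIE) + 1/2·D(F2) + 1·EA + U
-553.5 = 1·(+76.5) + 1·(+375.7) + 1/2·(+158.8) + 1·(-328.0) + U
U = -553.5 − (+203.6) = -757.1 kJ/mol

U = -757.1 kJ/mol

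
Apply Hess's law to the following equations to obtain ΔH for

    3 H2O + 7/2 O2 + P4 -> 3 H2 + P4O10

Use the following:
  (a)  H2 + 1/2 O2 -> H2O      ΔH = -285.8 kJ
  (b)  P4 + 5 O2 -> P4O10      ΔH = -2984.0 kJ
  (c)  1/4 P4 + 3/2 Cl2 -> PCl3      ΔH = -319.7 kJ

ΔH = -2126.6 kJ

(a) reversed and × 3: (-3)·(-285.8) = +857.4 kJ
(b) as written: -2984.0 kJ
(c): not needed.
By Hess's law, ΔH = (-3)·(-285.8) + (1)·(-2984.0) = -2126.6 kJ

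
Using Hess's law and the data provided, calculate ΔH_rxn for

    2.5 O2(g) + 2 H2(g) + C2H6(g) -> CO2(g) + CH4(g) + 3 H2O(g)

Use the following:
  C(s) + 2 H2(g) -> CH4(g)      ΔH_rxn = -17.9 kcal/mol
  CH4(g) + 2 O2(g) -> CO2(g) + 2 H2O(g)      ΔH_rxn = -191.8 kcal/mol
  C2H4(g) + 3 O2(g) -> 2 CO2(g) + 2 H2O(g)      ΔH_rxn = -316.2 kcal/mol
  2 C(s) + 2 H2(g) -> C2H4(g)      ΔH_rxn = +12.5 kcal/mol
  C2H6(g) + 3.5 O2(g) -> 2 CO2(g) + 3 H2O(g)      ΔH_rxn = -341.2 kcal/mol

equation 1 × 2: (2)·(-17.9) = -35.8 kcal/mol
equation 2 as written: -191.8 kcal/mol
equation 3 reversed: +316.2 kcal/mol
equation 4 reversed: -12.5 kcal/mol
equation 5 as written (C2H6(g) already on the reactant side): -341.2 kcal/mol
Since enthalpy is a state function, ΔH_rxn = (-35.8) + (-191.8) + (+316.2) + (-12.5) + (-341.2) = -265.1 kcal/mol

ΔH_rxn = -265.1 kcal/mol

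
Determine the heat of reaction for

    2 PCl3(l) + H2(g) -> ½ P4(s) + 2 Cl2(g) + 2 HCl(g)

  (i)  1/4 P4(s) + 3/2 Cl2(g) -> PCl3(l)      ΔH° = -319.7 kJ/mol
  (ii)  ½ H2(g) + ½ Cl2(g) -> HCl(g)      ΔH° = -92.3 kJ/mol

ΔH° = 454.8 kJ/mol

(i) reversed and × 2 (reverse to put PCl3(l) on the reactant side; ×2 to match 2 PCl3(l) in the target): (-2)·(-319.7) = +639.4 kJ/mol
(ii) × 2 (×2 to match 2 HCl(g) in the target): (2)·(-92.3) = -184.6 kJ/mol
Summing the manipulated equations, ΔH° = (-2)·(-319.7) + (2)·(-92.3) = 454.8 kJ/mol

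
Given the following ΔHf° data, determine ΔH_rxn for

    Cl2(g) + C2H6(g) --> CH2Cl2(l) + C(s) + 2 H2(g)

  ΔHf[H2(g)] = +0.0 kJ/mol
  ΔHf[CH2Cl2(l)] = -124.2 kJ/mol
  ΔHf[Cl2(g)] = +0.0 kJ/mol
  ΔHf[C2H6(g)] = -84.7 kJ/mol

ΔH_rxn = -39.5 kJ/mol

Products: 1·(-124.2) + 1·(+0.0) + 2·(+0.0) = -124.2
Reactants: 1·(+0.0) + 1·(-84.7) = -84.7
ΔH_rxn = (-124.2) − (-84.7) = -39.5 kJ/mol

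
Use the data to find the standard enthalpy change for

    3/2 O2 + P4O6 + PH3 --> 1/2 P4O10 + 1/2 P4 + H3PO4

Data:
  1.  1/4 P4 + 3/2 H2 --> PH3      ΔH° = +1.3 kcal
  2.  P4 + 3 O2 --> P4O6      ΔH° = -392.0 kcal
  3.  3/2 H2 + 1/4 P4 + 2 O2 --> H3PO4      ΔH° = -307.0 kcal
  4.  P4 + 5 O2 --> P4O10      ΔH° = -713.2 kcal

eq. 1 reversed: -1.3 kcal
eq. 2 reversed: +392.0 kcal
eq. 3 as written: -307.0 kcal
eq. 4 × 1/2: (1/2)·(-713.2) = -356.6 kcal
Since enthalpy is a state function, ΔH° = (-1)·(+1.3) + (-1)·(-392.0) + (1)·(-307.0) + (1/2)·(-713.2) = -272.9 kcal

ΔH° = -272.9 kcal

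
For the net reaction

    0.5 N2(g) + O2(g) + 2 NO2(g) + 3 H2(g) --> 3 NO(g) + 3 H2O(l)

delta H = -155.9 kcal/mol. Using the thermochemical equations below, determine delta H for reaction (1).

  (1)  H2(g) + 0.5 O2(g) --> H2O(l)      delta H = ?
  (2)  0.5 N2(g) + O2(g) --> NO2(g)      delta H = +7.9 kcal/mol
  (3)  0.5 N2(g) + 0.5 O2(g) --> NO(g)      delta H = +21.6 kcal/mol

(1) × 3: contributes 3·x
(2) reversed and × 2: (-2)·(+7.9) = -15.8 kcal/mol
(3) × 3: (3)·(+21.6) = +64.8 kcal/mol
-155.9 = (-15.8) + (+64.8) + 3·x
x = (-155.9 − (+49.0)) / (3) = -68.3 kcal/mol

delta H = -68.3 kcal/mol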